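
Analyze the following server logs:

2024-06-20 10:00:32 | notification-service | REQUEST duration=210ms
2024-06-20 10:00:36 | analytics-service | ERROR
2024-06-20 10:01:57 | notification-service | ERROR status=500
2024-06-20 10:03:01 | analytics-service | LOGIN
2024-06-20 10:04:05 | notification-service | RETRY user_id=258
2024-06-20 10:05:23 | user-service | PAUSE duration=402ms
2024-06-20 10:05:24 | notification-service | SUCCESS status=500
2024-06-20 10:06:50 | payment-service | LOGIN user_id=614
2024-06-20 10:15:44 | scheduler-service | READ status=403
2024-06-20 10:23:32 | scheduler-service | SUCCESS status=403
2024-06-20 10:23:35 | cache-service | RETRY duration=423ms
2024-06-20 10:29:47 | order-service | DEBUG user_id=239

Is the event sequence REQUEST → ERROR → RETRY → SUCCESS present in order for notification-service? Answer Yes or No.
Yes

To verify sequence order:

1. Find all events in sequence REQUEST → ERROR → RETRY → SUCCESS for notification-service
2. Extract their timestamps
3. Check if timestamps are in ascending order
4. Result: Yes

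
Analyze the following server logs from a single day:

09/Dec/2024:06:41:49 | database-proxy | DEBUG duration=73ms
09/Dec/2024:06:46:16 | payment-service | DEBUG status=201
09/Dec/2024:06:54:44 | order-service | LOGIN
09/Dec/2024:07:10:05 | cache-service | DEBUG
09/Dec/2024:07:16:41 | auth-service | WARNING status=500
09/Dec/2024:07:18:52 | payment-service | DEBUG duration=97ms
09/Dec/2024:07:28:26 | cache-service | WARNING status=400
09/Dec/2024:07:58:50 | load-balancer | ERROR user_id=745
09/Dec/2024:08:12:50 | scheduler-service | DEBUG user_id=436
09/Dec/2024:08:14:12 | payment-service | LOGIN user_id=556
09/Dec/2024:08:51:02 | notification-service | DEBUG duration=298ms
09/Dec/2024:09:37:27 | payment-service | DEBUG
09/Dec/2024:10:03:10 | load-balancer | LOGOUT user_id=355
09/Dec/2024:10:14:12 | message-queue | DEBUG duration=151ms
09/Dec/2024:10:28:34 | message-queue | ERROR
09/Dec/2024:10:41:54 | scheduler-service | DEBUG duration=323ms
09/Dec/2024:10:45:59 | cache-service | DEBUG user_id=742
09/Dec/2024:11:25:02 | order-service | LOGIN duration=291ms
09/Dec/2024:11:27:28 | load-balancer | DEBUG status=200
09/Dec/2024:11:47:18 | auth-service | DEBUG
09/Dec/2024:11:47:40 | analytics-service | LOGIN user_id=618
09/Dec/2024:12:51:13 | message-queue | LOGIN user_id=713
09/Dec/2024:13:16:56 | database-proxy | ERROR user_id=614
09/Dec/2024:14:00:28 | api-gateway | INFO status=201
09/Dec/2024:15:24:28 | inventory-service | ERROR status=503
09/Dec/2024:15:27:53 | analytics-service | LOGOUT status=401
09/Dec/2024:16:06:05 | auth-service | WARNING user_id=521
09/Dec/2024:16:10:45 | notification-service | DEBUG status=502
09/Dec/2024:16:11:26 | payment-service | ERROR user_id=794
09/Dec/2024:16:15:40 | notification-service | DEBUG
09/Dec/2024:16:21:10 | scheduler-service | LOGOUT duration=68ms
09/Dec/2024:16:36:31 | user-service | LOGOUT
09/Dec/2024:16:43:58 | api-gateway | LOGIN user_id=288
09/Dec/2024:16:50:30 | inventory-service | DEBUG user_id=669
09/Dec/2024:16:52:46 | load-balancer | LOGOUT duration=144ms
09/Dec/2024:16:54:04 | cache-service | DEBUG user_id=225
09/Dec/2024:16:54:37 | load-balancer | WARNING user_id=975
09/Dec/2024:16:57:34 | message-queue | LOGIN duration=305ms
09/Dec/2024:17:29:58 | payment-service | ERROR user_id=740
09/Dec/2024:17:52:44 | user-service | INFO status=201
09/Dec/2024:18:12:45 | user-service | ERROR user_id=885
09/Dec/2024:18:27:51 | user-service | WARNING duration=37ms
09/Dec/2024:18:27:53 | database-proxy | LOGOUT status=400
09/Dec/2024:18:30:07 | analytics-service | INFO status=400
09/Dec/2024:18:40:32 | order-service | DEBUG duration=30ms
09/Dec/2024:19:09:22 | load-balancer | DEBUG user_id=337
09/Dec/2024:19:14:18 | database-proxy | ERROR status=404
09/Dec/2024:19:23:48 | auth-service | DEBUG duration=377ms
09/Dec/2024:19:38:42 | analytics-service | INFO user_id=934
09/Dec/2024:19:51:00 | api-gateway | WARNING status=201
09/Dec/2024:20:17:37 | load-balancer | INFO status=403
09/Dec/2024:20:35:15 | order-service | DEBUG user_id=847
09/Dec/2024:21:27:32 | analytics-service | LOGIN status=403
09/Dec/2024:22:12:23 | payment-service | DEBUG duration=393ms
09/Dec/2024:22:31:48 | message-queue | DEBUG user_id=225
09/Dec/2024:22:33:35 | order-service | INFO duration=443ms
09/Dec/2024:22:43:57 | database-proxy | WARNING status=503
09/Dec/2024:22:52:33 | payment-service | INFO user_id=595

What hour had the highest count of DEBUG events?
16

To find the peak hour:

1. Group all DEBUG events by hour
2. Count events in each hour
3. Find hour with maximum count
4. Peak hour: 16 (with 4 events)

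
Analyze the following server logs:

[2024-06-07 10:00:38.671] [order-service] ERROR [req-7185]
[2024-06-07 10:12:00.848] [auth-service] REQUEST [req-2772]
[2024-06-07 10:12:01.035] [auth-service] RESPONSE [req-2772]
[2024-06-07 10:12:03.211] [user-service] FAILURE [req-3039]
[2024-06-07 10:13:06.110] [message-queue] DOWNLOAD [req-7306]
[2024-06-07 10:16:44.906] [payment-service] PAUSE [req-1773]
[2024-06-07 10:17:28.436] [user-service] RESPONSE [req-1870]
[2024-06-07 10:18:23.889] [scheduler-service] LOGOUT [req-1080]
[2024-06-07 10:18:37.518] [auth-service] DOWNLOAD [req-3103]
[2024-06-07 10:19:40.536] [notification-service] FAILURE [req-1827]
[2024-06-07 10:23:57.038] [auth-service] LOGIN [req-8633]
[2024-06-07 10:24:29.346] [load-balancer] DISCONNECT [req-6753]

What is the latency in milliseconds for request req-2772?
187

To calculate latency:

1. Find REQUEST with id req-2772: 2024-06-07 10:12:00.848
2. Find RESPONSE with id req-2772: 2024-06-07 10:12:01.035
3. Latency: 2024-06-07 10:12:01.035 - 2024-06-07 10:12:00.848 = 187ms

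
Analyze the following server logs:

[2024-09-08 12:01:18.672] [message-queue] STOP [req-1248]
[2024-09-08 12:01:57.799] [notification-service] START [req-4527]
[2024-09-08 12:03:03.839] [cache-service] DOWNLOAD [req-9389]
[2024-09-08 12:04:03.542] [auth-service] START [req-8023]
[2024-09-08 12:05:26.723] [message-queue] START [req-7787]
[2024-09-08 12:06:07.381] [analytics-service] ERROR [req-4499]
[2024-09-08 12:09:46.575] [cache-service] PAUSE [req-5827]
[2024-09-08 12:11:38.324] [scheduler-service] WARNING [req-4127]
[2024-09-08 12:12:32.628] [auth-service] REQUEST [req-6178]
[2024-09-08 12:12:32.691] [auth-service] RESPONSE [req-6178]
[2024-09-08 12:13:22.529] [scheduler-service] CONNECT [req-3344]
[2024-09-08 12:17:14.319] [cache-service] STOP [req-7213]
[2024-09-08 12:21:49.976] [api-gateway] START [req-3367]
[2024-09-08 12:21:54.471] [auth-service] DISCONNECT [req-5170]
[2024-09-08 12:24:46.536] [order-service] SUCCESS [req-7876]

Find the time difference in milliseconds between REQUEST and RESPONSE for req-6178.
63

To calculate latency:

1. Find REQUEST with id req-6178: 2024-09-08 12:12:32.628
2. Find RESPONSE with id req-6178: 2024-09-08 12:12:32.691
3. Latency: 2024-09-08 12:12:32.691 - 2024-09-08 12:12:32.628 = 63ms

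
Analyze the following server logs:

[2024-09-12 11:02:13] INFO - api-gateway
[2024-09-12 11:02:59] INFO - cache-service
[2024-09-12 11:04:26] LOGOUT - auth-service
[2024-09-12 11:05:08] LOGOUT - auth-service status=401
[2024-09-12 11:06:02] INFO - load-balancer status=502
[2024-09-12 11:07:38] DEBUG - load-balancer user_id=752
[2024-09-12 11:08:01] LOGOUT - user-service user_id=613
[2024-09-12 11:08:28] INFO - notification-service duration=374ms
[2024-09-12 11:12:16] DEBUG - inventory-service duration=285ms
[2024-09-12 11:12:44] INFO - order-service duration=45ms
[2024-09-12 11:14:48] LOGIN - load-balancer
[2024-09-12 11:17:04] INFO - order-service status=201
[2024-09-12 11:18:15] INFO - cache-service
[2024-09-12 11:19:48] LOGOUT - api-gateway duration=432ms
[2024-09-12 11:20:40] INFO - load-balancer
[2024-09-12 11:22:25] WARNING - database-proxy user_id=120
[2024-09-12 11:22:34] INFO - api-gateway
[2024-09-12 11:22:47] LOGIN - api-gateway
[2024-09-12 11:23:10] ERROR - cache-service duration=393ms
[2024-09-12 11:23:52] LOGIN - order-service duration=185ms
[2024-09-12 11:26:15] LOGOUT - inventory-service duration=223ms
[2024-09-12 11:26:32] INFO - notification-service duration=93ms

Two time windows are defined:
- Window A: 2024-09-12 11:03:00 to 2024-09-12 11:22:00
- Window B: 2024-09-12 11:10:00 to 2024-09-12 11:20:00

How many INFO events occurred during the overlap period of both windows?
3

To find overlap events:

1. Window A: 2024-09-12 11:03:00 to 2024-09-12 11:22:00
2. Window B: 2024-09-12 11:10:00 to 2024-09-12 11:20:00
3. Overlap period: 2024-09-12 11:10:00 to 2024-09-12 11:20:00
4. Count INFO events in overlap: 3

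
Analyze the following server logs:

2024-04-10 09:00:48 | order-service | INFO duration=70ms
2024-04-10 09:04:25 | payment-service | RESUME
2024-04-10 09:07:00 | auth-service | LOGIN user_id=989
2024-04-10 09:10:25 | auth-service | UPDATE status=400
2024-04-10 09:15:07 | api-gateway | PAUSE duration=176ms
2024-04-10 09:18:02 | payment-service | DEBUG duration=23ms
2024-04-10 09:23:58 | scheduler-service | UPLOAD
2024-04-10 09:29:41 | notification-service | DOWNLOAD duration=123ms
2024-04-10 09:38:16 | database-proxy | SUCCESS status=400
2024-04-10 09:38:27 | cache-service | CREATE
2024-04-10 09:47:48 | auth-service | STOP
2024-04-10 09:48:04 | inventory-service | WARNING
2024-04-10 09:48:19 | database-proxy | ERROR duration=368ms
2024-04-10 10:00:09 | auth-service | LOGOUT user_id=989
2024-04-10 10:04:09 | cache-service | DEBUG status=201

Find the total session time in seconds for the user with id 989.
3189

To calculate session duration:

1. Find LOGIN event for user_id=989: 2024-04-10 09:07:00
2. Find LOGOUT event for user_id=989: 2024-04-10 10:00:09
3. Session duration: 2024-04-10 10:00:09 - 2024-04-10 09:07:00 = 3189 seconds (53 minutes)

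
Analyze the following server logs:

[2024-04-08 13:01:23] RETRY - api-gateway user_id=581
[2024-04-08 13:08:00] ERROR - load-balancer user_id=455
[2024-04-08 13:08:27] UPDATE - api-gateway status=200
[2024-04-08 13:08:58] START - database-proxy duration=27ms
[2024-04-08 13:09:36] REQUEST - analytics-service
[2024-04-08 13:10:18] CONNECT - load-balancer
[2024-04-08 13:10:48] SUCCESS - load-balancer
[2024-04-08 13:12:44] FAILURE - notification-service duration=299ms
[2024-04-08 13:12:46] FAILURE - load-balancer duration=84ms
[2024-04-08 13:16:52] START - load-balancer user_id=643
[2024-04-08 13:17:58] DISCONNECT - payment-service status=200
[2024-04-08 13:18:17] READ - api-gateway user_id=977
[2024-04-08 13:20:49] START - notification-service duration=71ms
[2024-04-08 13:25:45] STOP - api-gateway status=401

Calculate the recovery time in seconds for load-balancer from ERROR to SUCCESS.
168

To calculate recovery time:

1. Find ERROR event for load-balancer: 2024-04-08 13:08:00
2. Find next SUCCESS event for load-balancer: 2024-04-08 13:10:48
3. Recovery time: 2024-04-08 13:10:48 - 2024-04-08 13:08:00 = 168 seconds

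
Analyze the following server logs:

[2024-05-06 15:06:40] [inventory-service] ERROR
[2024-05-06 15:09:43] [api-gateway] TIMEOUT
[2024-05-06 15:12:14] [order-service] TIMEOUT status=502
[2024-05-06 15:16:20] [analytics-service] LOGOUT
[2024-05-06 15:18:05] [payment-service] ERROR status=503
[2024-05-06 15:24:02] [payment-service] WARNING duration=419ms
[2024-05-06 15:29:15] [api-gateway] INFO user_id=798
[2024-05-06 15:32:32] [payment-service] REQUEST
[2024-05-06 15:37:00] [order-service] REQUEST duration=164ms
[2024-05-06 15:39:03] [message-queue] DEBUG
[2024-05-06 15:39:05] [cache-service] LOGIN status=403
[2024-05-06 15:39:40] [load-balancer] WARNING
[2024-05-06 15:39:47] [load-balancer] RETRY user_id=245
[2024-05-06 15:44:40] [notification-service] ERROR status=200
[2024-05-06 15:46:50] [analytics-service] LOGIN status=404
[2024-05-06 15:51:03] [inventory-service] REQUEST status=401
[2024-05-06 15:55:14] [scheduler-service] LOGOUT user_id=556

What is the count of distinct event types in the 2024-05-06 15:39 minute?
4

To count unique event types:

1. Filter events in the minute starting at 2024-05-06 15:39
2. Extract event types from matching entries
3. Count unique types: 4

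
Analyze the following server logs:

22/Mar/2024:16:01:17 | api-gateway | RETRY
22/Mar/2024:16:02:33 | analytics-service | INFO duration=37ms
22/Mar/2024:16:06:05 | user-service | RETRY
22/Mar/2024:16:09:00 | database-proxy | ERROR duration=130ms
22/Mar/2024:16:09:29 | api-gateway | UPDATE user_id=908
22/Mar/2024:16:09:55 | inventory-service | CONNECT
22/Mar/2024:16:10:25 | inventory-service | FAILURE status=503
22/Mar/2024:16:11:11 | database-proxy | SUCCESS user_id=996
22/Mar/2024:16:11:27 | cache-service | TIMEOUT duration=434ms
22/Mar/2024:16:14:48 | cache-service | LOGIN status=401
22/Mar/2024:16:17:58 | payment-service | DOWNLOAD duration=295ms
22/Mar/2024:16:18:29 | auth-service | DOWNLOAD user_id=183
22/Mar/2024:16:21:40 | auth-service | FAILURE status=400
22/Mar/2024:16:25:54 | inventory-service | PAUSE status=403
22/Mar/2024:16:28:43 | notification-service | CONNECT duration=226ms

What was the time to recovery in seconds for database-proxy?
131

To calculate recovery time:

1. Find ERROR event for database-proxy: 22/Mar/2024:16:09:00
2. Find next SUCCESS event for database-proxy: 22/Mar/2024:16:11:11
3. Recovery time: 22/Mar/2024:16:11:11 - 22/Mar/2024:16:09:00 = 131 seconds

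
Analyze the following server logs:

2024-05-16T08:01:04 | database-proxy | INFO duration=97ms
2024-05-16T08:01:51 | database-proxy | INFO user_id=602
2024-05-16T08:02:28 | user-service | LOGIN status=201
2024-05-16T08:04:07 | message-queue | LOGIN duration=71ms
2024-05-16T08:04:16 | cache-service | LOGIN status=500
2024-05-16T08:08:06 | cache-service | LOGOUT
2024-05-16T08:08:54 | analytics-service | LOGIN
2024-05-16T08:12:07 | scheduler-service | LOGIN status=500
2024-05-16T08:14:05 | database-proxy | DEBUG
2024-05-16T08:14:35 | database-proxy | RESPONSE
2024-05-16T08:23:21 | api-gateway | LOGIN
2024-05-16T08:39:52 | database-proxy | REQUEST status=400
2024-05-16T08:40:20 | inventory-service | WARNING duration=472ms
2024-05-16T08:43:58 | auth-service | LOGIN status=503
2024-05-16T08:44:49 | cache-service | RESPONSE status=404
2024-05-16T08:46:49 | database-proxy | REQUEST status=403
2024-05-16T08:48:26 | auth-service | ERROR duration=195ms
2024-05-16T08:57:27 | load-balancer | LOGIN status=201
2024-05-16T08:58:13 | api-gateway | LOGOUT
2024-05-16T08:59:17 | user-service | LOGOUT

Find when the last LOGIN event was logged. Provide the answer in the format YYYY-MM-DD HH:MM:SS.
2024-05-16 08:57:27

To find the last event:

1. Filter for all LOGIN events
2. Sort by timestamp
3. Select the last one
4. Timestamp: 2024-05-16 08:57:27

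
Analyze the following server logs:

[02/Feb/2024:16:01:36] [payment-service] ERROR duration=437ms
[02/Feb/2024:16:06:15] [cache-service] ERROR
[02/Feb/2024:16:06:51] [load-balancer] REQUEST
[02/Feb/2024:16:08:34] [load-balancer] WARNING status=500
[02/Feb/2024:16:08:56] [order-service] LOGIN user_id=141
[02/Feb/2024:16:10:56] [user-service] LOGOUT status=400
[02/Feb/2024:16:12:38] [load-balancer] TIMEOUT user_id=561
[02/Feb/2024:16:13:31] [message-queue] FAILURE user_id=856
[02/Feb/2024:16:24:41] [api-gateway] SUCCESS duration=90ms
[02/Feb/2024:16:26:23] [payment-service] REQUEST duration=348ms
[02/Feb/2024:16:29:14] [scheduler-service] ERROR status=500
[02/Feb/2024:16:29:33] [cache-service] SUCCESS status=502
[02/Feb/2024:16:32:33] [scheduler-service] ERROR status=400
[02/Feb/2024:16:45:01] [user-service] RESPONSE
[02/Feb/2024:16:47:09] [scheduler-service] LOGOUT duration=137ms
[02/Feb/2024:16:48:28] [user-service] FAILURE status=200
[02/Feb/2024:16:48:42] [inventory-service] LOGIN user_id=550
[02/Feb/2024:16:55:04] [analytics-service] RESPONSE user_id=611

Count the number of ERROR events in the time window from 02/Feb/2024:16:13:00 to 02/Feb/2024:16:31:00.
1

To count events in the time window:

1. Window boundaries: 02/Feb/2024:16:13:00 to 02/Feb/2024:16:31:00
2. Filter for ERROR events within this window
3. Count matching events: 1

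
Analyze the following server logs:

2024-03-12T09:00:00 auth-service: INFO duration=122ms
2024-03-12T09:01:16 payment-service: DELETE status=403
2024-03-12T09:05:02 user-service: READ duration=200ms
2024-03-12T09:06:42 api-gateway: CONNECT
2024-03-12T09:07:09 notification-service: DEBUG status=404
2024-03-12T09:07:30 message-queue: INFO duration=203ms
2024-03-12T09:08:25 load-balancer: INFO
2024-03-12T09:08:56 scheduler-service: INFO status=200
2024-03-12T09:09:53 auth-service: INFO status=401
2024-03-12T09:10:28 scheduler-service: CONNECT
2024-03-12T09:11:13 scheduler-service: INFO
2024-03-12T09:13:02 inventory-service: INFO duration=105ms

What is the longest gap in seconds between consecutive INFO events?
450

To find the longest gap:

1. Extract all INFO events in chronological order
2. Calculate time differences between consecutive events
3. Find the maximum difference
4. Longest gap: 450 seconds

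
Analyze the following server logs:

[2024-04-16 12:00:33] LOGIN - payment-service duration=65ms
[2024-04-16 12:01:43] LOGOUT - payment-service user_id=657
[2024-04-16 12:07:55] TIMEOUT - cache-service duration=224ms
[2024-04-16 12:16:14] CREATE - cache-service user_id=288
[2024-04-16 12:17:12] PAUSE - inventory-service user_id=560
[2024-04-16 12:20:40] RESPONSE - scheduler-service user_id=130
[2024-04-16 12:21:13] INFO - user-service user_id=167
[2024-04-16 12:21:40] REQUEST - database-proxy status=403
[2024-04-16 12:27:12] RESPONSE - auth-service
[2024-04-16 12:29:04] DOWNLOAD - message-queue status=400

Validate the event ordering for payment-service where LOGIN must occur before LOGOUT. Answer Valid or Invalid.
Valid

To validate ordering:

1. Required order: LOGIN → LOGOUT
2. Rule: LOGIN must occur before LOGOUT
3. Check actual order of events for payment-service
4. Result: Valid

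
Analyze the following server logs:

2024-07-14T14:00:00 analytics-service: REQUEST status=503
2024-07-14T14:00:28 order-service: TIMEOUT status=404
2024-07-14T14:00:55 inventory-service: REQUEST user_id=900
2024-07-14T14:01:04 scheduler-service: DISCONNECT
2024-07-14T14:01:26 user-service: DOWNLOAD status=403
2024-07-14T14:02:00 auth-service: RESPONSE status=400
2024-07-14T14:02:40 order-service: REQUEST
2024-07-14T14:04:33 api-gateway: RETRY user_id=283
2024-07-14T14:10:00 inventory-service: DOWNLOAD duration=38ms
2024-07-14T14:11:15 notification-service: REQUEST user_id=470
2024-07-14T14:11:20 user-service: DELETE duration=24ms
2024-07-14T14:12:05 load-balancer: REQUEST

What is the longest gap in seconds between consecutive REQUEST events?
515

To find the longest gap:

1. Extract all REQUEST events in chronological order
2. Calculate time differences between consecutive events
3. Find the maximum difference
4. Longest gap: 515 seconds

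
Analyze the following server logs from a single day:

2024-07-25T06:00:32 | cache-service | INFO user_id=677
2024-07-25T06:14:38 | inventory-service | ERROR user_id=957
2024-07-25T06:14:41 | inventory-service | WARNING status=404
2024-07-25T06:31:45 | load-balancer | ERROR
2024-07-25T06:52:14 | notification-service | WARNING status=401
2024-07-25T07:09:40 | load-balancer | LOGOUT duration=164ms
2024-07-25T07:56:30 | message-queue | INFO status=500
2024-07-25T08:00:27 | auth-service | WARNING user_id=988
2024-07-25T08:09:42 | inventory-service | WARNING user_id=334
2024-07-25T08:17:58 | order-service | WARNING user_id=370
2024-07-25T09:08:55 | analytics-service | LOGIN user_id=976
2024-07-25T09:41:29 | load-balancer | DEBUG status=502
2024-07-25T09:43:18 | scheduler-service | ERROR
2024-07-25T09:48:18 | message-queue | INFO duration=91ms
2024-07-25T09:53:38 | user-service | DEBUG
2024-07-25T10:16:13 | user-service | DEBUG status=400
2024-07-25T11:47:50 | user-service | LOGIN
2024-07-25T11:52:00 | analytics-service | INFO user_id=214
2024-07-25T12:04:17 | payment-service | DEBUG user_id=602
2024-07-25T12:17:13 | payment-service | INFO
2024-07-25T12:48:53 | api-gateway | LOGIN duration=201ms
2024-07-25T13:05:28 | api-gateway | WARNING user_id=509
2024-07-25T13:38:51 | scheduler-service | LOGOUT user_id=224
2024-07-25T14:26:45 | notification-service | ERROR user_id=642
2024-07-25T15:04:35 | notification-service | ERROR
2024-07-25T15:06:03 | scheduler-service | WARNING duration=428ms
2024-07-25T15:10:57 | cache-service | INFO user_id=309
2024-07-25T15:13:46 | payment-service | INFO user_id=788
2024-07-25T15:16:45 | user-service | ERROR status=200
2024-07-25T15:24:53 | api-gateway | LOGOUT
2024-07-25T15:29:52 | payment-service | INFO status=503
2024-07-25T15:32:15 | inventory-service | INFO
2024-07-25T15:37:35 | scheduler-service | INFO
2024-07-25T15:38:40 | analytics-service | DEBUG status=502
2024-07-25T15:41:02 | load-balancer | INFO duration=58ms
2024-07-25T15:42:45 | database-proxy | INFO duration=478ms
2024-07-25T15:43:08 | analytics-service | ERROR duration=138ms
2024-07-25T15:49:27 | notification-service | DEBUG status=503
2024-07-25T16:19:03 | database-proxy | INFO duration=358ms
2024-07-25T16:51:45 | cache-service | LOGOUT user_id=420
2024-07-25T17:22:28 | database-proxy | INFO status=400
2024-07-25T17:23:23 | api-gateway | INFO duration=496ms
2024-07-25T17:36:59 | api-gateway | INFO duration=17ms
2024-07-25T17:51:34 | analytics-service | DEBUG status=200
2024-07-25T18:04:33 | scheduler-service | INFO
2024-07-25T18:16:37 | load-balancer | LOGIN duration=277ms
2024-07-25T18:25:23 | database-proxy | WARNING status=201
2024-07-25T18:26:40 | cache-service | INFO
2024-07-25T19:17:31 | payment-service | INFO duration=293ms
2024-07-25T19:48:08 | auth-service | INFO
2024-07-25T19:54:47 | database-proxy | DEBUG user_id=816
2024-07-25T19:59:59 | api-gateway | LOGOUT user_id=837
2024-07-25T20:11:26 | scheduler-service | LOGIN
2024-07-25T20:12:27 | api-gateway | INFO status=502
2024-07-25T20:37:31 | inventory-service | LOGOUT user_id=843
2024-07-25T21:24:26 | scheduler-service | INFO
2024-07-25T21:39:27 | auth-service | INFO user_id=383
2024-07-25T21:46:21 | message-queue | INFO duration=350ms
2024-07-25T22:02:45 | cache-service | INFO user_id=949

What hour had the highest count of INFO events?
15

To find the peak hour:

1. Group all INFO events by hour
2. Count events in each hour
3. Find hour with maximum count
4. Peak hour: 15 (with 7 events)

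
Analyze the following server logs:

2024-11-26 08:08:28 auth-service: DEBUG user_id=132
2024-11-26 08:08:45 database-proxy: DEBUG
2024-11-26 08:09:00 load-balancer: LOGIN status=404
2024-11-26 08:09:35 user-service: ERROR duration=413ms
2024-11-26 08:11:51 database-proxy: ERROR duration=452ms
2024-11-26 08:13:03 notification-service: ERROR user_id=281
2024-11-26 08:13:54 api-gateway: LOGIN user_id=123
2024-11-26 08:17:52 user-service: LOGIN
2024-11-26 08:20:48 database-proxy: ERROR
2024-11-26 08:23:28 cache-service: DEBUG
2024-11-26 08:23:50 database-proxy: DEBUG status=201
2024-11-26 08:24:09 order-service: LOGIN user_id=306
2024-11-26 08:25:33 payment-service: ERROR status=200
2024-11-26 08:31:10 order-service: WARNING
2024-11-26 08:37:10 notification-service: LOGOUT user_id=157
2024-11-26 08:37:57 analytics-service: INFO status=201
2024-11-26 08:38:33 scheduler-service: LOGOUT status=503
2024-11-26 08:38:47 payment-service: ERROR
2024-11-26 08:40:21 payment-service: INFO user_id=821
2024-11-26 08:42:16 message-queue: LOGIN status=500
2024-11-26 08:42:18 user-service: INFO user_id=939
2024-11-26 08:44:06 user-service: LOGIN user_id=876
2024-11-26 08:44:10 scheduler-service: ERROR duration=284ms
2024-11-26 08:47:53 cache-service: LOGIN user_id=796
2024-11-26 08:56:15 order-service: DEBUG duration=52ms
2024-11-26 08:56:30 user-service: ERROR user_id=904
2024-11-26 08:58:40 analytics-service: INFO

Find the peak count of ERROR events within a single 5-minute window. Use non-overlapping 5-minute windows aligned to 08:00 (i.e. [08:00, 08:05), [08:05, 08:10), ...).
2

To find the burst window:

1. Divide the log period into non-overlapping 5-minute windows starting at 08:00
2. Count ERROR events in each window
3. Find the window with maximum count
4. Maximum events in a window: 2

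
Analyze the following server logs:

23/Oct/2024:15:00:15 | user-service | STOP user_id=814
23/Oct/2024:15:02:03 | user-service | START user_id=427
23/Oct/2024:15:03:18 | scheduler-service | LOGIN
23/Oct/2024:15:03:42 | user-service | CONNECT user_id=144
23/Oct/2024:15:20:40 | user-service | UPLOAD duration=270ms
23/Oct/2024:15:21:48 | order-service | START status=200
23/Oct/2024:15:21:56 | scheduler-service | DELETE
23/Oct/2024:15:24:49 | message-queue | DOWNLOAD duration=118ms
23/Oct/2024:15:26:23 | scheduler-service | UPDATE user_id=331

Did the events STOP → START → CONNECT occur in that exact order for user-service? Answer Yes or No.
Yes

To verify sequence order:

1. Find all events in sequence STOP → START → CONNECT for user-service
2. Extract their timestamps
3. Check if timestamps are in ascending order
4. Result: Yes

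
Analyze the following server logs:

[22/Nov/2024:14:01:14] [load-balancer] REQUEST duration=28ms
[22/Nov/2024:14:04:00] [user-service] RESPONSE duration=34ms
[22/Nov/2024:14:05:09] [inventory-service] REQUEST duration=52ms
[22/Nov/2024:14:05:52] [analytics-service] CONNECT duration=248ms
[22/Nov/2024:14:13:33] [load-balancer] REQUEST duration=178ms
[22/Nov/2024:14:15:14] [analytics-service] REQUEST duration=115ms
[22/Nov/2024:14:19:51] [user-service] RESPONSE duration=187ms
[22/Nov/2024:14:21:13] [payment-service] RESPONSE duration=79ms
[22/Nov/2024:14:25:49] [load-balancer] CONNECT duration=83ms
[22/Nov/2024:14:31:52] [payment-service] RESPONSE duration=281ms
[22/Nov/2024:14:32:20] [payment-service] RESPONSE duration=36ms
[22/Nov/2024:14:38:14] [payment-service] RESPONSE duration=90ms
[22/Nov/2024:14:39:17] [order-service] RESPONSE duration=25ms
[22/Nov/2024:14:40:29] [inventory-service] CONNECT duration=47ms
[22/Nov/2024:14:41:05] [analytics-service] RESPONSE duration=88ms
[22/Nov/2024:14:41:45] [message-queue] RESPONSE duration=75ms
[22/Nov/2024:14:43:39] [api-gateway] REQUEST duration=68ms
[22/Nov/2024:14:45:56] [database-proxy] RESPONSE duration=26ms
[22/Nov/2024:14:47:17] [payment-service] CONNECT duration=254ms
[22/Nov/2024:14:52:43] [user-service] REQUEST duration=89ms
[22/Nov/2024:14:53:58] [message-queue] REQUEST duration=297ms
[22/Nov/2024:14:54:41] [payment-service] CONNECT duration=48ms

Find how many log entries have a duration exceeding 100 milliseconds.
7

To count timeouts:

1. Threshold: 100ms
2. Extract duration from each log entry
3. Count entries where duration > 100
4. Timeout count: 7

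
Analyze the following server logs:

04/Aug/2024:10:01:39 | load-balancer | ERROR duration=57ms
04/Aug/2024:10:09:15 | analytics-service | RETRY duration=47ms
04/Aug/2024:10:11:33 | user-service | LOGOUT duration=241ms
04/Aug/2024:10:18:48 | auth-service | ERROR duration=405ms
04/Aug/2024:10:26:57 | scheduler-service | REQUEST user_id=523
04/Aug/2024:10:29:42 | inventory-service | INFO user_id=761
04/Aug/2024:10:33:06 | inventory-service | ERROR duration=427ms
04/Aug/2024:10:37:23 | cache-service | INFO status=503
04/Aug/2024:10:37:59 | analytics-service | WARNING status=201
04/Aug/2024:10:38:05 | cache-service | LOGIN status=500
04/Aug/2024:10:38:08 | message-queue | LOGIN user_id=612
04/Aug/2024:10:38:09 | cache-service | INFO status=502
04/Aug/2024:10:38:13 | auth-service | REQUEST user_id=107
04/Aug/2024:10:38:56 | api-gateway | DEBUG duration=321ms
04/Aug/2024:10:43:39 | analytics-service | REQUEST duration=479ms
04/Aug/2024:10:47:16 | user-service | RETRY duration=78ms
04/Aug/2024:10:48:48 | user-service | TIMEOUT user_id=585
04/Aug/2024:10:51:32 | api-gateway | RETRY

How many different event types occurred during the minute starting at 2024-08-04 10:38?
4

To count unique event types:

1. Filter events in the minute starting at 2024-08-04 10:38
2. Extract event types from matching entries
3. Count unique types: 4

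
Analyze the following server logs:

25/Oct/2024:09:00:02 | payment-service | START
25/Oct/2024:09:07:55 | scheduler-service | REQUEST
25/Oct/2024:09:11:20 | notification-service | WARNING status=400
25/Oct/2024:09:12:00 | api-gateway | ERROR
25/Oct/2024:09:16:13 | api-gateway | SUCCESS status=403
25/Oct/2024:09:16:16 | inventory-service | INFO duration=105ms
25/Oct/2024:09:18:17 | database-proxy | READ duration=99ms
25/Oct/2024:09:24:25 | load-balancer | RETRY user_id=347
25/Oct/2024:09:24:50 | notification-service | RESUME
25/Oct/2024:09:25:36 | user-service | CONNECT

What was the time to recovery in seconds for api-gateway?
253

To calculate recovery time:

1. Find ERROR event for api-gateway: 25/Oct/2024:09:12:00
2. Find next SUCCESS event for api-gateway: 25/Oct/2024:09:16:13
3. Recovery time: 25/Oct/2024:09:16:13 - 25/Oct/2024:09:12:00 = 253 seconds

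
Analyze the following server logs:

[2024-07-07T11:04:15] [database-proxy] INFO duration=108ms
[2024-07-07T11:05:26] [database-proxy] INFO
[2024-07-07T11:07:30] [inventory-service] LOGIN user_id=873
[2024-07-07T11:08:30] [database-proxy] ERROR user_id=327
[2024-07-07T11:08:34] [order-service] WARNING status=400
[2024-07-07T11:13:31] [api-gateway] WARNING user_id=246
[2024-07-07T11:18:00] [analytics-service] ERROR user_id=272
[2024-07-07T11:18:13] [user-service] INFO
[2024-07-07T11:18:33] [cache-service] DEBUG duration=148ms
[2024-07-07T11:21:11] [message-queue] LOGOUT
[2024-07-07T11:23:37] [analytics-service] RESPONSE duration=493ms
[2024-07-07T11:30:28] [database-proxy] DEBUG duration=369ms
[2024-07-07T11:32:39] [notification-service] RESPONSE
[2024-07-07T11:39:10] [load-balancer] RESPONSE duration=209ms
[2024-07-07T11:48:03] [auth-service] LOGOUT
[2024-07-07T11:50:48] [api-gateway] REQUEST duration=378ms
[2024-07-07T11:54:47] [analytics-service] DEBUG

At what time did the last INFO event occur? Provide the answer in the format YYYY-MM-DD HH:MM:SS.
2024-07-07 11:18:13

To find the last event:

1. Filter for all INFO events
2. Sort by timestamp
3. Select the last one
4. Timestamp: 2024-07-07 11:18:13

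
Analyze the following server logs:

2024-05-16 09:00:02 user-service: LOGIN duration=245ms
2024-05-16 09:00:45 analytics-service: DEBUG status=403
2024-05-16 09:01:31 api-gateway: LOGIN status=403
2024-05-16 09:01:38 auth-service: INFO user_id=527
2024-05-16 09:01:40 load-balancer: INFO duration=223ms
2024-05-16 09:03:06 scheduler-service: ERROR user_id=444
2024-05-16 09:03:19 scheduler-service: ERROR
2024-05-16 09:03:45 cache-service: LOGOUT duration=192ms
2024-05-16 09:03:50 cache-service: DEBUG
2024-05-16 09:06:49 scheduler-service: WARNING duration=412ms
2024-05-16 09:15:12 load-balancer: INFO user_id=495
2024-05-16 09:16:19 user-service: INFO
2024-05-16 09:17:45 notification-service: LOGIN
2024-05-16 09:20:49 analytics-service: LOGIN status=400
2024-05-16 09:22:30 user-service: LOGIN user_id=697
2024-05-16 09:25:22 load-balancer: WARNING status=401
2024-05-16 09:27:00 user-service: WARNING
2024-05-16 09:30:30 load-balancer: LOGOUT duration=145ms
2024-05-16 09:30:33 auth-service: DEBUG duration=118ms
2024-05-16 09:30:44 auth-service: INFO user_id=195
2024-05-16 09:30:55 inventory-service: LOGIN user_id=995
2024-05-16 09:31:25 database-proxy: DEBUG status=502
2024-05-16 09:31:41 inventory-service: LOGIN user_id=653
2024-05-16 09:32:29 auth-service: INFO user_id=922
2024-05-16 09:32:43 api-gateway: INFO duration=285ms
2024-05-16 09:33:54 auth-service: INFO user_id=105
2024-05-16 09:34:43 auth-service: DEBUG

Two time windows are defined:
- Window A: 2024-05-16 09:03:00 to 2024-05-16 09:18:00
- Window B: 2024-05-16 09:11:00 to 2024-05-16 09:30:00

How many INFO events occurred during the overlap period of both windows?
2

To find overlap events:

1. Window A: 2024-05-16 09:03:00 to 2024-05-16 09:18:00
2. Window B: 2024-05-16 09:11:00 to 2024-05-16 09:30:00
3. Overlap period: 2024-05-16 09:11:00 to 2024-05-16 09:18:00
4. Count INFO events in overlap: 2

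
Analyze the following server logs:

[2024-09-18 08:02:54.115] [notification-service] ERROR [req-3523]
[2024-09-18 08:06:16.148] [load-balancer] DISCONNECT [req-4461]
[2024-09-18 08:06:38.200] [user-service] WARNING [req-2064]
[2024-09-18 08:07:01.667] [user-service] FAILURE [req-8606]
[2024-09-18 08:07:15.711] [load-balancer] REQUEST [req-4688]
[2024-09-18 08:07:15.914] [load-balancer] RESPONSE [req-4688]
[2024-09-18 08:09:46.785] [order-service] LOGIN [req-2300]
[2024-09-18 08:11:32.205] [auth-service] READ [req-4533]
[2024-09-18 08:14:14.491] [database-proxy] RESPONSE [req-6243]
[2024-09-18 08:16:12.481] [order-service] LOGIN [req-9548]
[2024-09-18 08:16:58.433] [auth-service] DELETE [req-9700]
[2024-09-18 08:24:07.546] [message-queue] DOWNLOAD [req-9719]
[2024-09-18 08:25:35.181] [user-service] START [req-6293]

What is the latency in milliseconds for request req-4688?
203

To calculate latency:

1. Find REQUEST with id req-4688: 2024-09-18 08:07:15.711
2. Find RESPONSE with id req-4688: 2024-09-18 08:07:15.914
3. Latency: 2024-09-18 08:07:15.914 - 2024-09-18 08:07:15.711 = 203ms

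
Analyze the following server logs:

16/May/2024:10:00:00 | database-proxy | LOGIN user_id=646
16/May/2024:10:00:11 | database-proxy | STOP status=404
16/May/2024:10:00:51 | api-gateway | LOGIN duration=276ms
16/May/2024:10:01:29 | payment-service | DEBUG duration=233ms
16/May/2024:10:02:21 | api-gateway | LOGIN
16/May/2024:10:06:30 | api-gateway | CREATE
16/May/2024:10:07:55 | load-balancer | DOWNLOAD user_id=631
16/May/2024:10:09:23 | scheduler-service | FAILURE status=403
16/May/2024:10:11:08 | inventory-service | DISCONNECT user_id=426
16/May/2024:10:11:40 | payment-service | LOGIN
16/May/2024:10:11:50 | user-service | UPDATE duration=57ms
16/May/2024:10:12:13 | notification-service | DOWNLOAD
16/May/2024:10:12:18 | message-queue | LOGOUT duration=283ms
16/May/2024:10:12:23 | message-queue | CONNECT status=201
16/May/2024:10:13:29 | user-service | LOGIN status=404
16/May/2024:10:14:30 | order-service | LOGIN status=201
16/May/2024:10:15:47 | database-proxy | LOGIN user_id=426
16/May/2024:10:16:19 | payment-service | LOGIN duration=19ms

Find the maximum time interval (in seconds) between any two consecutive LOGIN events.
559

To find the longest gap:

1. Extract all LOGIN events in chronological order
2. Calculate time differences between consecutive events
3. Find the maximum difference
4. Longest gap: 559 seconds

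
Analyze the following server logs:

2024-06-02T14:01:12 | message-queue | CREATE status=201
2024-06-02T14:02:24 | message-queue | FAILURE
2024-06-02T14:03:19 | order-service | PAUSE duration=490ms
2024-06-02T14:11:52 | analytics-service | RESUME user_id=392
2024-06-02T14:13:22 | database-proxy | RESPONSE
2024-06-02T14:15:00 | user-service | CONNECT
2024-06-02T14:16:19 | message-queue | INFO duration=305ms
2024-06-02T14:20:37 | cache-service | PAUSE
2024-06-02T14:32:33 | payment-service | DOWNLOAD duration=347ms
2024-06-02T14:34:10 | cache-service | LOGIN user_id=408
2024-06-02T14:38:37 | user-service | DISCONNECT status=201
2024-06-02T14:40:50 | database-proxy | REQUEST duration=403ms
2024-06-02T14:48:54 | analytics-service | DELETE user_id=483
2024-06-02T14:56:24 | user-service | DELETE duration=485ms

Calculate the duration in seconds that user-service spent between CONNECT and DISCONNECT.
1417

To calculate state duration:

1. Find CONNECT event for user-service: 2024-06-02T14:15:00
2. Find DISCONNECT event for user-service: 2024-06-02T14:38:37
3. Calculate duration: 2024-06-02T14:38:37 - 2024-06-02T14:15:00 = 1417 seconds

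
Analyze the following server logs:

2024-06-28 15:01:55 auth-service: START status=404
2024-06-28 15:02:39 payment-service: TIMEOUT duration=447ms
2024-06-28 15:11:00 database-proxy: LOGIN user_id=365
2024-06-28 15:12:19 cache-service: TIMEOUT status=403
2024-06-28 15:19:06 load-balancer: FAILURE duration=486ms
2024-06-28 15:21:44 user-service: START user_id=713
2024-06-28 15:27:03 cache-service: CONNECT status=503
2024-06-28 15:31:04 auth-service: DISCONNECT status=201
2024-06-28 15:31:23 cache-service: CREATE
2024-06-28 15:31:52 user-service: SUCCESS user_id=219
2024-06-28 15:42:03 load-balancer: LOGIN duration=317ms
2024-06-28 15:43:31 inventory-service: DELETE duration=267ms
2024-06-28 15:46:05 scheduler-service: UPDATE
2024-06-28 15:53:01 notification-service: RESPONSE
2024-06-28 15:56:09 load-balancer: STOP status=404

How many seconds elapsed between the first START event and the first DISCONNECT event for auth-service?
1749

To find the time between events:

1. Locate the first START event for auth-service: 2024-06-28 15:01:55
2. Locate the first DISCONNECT event for auth-service: 2024-06-28 15:31:04
3. Calculate the difference: 2024-06-28 15:31:04 - 2024-06-28 15:01:55 = 1749 seconds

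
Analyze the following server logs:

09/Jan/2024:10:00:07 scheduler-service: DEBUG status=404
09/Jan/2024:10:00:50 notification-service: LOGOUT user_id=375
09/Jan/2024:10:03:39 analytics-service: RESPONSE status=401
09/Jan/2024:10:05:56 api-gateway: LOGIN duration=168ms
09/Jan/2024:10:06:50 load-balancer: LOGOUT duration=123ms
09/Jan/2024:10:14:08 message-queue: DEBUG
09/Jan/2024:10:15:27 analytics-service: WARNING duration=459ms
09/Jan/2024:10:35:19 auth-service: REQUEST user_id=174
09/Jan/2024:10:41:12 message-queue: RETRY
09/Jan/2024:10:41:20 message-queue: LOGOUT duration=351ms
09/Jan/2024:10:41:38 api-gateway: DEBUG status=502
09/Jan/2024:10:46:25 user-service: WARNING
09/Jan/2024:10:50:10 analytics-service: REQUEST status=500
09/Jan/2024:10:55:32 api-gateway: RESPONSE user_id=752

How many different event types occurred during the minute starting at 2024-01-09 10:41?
3

To count unique event types:

1. Filter events in the minute starting at 2024-01-09 10:41
2. Extract event types from matching entries
3. Count unique types: 3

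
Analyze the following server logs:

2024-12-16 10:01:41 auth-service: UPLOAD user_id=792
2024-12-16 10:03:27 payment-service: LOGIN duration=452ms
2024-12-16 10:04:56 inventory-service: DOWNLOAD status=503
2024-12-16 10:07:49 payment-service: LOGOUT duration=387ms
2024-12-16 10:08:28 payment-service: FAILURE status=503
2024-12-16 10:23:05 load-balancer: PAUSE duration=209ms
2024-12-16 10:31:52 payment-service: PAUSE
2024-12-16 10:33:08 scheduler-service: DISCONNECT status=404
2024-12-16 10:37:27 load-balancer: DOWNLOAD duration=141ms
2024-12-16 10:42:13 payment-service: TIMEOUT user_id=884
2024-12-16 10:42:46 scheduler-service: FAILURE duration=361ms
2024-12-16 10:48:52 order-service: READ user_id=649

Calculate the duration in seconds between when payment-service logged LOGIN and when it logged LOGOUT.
262

To find the time between events:

1. Locate the first LOGIN event for payment-service: 2024-12-16 10:03:27
2. Locate the first LOGOUT event for payment-service: 2024-12-16 10:07:49
3. Calculate the difference: 2024-12-16 10:07:49 - 2024-12-16 10:03:27 = 262 seconds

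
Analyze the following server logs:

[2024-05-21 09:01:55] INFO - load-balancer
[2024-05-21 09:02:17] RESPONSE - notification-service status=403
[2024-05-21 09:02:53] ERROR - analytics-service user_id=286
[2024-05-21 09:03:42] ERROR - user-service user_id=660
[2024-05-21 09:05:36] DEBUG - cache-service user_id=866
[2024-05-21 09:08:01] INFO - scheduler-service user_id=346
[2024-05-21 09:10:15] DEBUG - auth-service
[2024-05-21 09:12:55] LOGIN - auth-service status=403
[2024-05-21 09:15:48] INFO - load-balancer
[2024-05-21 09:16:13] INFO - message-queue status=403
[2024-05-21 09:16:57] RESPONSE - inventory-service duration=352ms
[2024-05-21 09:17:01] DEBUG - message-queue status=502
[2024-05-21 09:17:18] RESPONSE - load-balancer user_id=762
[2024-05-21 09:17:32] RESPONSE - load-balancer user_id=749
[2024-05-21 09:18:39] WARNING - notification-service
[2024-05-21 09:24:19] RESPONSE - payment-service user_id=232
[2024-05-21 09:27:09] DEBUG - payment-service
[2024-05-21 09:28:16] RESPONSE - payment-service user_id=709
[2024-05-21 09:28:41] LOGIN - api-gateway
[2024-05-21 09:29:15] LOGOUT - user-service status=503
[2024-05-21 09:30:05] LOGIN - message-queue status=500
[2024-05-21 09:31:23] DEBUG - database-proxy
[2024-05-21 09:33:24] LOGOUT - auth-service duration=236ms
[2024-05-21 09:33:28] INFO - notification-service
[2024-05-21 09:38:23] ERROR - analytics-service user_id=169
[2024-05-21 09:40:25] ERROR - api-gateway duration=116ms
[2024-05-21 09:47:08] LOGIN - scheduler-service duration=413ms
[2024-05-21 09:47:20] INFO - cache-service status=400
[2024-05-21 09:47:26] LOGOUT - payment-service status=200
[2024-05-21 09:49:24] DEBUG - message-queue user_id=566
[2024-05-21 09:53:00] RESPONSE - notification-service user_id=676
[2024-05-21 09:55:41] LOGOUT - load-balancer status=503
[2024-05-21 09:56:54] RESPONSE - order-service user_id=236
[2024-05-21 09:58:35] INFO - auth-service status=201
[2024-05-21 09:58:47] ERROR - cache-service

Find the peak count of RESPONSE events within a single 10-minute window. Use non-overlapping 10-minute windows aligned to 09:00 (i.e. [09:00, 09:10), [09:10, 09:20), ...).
3

To find the burst window:

1. Divide the log period into non-overlapping 10-minute windows starting at 09:00
2. Count RESPONSE events in each window
3. Find the window with maximum count
4. Maximum events in a window: 3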